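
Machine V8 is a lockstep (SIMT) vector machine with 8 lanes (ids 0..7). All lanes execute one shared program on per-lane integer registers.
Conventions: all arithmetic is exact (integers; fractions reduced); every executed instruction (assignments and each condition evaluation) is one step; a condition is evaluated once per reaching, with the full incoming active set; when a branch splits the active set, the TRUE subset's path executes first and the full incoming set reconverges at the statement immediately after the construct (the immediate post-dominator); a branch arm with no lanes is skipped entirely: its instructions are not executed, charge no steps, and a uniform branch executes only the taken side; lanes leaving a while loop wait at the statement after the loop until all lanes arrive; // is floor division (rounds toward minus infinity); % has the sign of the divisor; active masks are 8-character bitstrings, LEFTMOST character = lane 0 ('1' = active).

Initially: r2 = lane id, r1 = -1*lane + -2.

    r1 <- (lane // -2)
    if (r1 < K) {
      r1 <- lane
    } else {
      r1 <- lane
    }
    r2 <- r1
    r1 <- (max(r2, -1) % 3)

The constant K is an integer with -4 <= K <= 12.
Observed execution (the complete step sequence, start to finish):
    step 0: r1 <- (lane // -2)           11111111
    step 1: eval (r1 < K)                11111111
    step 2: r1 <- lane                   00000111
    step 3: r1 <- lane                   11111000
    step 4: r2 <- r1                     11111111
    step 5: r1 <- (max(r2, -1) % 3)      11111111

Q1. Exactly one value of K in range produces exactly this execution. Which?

Answer: K = -2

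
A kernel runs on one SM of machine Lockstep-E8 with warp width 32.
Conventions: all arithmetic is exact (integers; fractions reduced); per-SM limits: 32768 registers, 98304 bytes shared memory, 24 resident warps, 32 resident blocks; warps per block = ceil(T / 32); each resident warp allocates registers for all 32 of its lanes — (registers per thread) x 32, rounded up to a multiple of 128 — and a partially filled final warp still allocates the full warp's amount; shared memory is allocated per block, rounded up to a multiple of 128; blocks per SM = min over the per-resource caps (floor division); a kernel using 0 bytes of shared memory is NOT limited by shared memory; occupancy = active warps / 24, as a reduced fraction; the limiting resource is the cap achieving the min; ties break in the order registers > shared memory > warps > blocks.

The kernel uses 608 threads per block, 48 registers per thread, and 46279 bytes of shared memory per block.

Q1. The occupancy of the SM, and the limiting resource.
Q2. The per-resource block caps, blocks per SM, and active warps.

Answer: occupancy 19/24, limited by registers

registers: 1 block
shared memory: 2 blocks
warps: 1 block
blocks: 32 blocks

Answer: 1 block, 19 active warps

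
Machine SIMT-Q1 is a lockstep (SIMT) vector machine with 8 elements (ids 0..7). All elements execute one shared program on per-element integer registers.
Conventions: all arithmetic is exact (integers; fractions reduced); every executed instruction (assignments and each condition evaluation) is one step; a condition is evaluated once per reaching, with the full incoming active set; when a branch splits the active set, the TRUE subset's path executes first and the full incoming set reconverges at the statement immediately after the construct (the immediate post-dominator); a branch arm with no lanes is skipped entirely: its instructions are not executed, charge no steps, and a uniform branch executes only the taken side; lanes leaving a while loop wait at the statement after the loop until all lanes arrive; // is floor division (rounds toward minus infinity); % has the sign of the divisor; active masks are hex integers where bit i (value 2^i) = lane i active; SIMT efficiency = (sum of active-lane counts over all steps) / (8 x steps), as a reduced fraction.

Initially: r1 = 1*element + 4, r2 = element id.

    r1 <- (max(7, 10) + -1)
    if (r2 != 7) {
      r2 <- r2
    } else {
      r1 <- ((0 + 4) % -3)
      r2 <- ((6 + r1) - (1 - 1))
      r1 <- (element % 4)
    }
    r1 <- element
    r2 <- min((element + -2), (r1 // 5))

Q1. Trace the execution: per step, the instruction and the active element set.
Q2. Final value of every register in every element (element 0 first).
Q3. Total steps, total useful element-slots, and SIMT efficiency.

step 0: r1 <- (max(7, 10) + -1)      0xff
step 1: eval (r2 != 7)               0xff
step 2: r2 <- r2                     0x7f
step 3: r1 <- ((0 + 4) % -3)         0x80
step 4: r2 <- ((6 + r1) - (1 - 1))   0x80
step 5: r1 <- (element % 4)          0x80
step 6: r1 <- element                0xff
step 7: r2 <- min((element + -2), (r1 // 5)) 0xff

Answer: 8 steps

r1: 0,1,2,3,4,5,6,7
r2: -2,-1,0,0,0,1,1,1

steps = 8; useful = 42; efficiency = 42/64 = 21/32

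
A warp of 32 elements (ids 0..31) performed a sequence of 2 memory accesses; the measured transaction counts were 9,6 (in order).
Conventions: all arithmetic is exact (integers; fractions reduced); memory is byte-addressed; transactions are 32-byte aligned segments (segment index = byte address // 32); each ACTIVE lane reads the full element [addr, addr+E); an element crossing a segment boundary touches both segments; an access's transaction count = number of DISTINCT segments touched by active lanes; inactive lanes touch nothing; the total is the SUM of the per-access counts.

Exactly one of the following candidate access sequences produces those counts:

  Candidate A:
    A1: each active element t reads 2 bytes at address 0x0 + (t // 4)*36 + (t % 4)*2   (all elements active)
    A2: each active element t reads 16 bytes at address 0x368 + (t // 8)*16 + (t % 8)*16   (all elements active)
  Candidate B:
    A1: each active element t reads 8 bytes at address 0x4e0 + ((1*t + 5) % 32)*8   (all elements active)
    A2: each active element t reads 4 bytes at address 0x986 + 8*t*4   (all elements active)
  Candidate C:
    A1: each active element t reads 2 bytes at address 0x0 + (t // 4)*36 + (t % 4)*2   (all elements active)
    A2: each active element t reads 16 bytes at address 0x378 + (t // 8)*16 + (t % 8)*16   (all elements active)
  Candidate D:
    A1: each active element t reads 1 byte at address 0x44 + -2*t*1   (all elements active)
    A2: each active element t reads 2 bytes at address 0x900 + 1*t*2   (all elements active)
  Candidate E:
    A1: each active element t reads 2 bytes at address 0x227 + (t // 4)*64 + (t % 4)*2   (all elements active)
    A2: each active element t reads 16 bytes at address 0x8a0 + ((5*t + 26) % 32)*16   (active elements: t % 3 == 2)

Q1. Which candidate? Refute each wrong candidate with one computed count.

B: A1 gives 8 transactions, not 9
C: A2 gives 7 transactions, not 6
D: A1 gives 3 transactions, not 9
E: A1 gives 8 transactions, not 9
A: all counts match (9,6)

Answer: A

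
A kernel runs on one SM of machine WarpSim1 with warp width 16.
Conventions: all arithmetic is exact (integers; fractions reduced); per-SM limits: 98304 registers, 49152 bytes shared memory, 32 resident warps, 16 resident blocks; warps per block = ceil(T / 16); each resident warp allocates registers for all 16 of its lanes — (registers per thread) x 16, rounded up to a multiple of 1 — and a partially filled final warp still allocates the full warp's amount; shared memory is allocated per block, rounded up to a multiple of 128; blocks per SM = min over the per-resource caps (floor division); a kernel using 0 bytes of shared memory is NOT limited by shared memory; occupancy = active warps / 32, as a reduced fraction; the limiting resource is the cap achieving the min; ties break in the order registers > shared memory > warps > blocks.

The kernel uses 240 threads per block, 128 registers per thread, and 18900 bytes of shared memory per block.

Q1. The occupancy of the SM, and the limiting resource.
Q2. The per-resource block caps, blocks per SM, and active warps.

Answer: occupancy 15/16, limited by shared memory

registers: 3 blocks
shared memory: 2 blocks
warps: 2 blocks
blocks: 16 blocks

Answer: 2 blocks, 30 active warps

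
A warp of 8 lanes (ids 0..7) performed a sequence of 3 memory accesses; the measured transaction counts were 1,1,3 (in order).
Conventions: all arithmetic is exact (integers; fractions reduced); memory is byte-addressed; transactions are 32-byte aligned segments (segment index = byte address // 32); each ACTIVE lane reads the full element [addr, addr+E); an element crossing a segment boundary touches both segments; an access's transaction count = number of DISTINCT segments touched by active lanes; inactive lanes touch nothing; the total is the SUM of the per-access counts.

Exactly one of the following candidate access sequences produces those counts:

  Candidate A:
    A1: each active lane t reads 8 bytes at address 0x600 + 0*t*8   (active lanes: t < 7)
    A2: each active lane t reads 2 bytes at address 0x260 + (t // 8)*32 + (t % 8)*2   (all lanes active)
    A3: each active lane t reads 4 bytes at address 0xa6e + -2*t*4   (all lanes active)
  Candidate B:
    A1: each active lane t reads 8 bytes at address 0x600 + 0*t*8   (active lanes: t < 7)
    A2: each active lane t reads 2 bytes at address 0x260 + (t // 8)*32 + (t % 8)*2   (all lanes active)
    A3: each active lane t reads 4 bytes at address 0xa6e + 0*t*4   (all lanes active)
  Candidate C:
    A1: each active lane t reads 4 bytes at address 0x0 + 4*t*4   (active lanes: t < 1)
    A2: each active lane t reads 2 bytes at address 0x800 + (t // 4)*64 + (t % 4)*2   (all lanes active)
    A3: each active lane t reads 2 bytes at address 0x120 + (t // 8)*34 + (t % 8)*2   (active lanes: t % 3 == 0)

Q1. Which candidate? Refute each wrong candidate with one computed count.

B: A3 gives 1 transaction, not 3
C: A2 gives 2 transactions, not 1
A: all counts match (1,1,3)

Answer: A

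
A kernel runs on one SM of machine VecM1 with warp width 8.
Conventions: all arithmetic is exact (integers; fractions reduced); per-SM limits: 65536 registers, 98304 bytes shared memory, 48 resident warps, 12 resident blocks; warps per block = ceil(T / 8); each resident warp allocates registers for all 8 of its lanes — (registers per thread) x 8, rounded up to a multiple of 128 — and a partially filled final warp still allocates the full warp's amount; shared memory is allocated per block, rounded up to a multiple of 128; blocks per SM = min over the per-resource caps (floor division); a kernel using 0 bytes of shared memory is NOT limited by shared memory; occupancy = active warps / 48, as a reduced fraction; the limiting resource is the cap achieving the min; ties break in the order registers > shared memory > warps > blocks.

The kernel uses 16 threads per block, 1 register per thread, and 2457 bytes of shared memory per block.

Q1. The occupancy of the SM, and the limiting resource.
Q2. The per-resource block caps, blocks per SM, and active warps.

Answer: occupancy 1/2, limited by blocks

registers: 256 blocks
shared memory: 38 blocks
warps: 24 blocks
blocks: 12 blocks

Answer: 12 blocks, 24 active warps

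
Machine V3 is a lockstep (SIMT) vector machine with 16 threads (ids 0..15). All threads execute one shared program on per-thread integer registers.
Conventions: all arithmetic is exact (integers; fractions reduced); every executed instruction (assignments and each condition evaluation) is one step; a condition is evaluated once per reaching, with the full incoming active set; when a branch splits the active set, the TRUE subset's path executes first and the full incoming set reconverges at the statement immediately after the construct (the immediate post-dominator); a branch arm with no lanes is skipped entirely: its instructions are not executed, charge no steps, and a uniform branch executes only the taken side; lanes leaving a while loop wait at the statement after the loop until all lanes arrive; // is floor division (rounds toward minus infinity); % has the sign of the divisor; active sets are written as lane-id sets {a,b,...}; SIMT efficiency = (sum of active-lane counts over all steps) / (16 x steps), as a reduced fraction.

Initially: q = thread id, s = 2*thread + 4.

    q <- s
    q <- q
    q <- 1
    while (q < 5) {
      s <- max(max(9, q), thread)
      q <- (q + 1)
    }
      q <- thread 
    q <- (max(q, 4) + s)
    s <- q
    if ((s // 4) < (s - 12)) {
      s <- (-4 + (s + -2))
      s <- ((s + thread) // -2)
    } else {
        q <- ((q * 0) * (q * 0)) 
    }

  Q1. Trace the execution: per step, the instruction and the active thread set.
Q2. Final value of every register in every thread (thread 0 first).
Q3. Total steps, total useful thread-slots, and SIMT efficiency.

step 0: q <- s                       {0,1,2,3,4,5,6,7,8,9,10,11,12,13,14,15}
step 1: q <- q                       {0,1,2,3,4,5,6,7,8,9,10,11,12,13,14,15}
step 2: q <- 1                       {0,1,2,3,4,5,6,7,8,9,10,11,12,13,14,15}
step 3: eval (q < 5)                 {0,1,2,3,4,5,6,7,8,9,10,11,12,13,14,15}
step 4: s <- max(max(9, q), thread)  {0,1,2,3,4,5,6,7,8,9,10,11,12,13,14,15}
step 5: q <- (q + 1)                 {0,1,2,3,4,5,6,7,8,9,10,11,12,13,14,15}
step 6: eval (q < 5)                 {0,1,2,3,4,5,6,7,8,9,10,11,12,13,14,15}
step 7: s <- max(max(9, q), thread)  {0,1,2,3,4,5,6,7,8,9,10,11,12,13,14,15}
step 8: q <- (q + 1)                 {0,1,2,3,4,5,6,7,8,9,10,11,12,13,14,15}
step 9: eval (q < 5)                 {0,1,2,3,4,5,6,7,8,9,10,11,12,13,14,15}
step 10: s <- max(max(9, q), thread)  {0,1,2,3,4,5,6,7,8,9,10,11,12,13,14,15}
step 11: q <- (q + 1)                 {0,1,2,3,4,5,6,7,8,9,10,11,12,13,14,15}
step 12: eval (q < 5)                 {0,1,2,3,4,5,6,7,8,9,10,11,12,13,14,15}
step 13: s <- max(max(9, q), thread)  {0,1,2,3,4,5,6,7,8,9,10,11,12,13,14,15}
step 14: q <- (q + 1)                 {0,1,2,3,4,5,6,7,8,9,10,11,12,13,14,15}
step 15: eval (q < 5)                 {0,1,2,3,4,5,6,7,8,9,10,11,12,13,14,15}
step 16: q <- thread                  {0,1,2,3,4,5,6,7,8,9,10,11,12,13,14,15}
step 17: q <- (max(q, 4) + s)         {0,1,2,3,4,5,6,7,8,9,10,11,12,13,14,15}
step 18: s <- q                       {0,1,2,3,4,5,6,7,8,9,10,11,12,13,14,15}
step 19: eval ((s // 4) < (s - 12))   {0,1,2,3,4,5,6,7,8,9,10,11,12,13,14,15}
step 20: s <- (-4 + (s + -2))         {8,9,10,11,12,13,14,15}
step 21: s <- ((s + thread) // -2)    {8,9,10,11,12,13,14,15}
step 22: q <- ((q * 0) * (q * 0))     {0,1,2,3,4,5,6,7}

Answer: 23 steps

q: 0,0,0,0,0,0,0,0,17,18,20,22,24,26,28,30
s: 13,13,13,13,13,14,15,16,-10,-11,-12,-14,-15,-17,-18,-20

steps = 23; useful = 344; efficiency = 344/368 = 43/46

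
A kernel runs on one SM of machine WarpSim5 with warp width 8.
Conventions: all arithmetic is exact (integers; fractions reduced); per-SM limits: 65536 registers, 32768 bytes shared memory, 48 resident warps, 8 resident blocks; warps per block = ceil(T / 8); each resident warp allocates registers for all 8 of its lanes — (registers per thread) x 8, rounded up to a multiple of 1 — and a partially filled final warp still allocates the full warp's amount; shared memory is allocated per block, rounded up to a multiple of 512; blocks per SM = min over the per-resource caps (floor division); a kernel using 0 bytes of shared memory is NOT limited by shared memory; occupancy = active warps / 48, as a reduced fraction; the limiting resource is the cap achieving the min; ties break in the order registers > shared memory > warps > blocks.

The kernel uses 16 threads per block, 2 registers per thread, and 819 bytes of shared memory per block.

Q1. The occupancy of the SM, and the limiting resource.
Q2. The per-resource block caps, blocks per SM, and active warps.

Answer: occupancy 1/3, limited by blocks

registers: 2048 blocks
shared memory: 32 blocks
warps: 24 blocks
blocks: 8 blocks

Answer: 8 blocks, 16 active warps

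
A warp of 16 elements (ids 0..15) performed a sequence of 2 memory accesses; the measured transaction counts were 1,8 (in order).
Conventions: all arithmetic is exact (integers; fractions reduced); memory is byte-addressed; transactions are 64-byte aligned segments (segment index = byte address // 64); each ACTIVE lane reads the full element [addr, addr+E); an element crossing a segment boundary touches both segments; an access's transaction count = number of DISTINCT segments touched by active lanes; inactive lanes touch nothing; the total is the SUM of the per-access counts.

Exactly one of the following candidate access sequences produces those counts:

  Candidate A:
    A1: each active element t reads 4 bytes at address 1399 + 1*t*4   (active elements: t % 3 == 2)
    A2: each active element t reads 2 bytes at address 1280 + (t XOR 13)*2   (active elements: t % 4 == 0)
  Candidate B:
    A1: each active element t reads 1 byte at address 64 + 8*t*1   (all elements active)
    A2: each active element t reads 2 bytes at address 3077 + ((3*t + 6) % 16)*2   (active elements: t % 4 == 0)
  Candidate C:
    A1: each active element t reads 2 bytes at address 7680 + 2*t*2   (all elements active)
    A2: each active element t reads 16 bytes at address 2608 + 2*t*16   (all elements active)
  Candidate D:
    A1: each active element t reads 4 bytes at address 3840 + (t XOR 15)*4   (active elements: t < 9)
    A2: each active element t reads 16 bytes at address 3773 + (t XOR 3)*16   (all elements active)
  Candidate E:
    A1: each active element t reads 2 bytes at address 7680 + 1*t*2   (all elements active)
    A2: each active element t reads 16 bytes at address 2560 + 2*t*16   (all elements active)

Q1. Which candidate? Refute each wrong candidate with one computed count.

A: A1 gives 2 transactions, not 1
B: A1 gives 2 transactions, not 1
C: A2 gives 9 transactions, not 8
D: A2 gives 5 transactions, not 8
E: all counts match (1,8)

Answer: E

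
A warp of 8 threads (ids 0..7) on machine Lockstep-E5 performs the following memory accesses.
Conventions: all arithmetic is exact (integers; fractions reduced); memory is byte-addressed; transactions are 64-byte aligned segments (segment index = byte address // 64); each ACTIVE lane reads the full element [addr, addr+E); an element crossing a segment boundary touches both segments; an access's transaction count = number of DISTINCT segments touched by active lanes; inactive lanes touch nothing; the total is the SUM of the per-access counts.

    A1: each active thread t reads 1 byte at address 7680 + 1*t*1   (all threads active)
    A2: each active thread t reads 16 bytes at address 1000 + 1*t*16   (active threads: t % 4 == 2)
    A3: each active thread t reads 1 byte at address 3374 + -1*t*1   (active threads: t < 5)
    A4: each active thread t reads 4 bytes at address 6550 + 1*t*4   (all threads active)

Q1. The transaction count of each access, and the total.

A1: 1 transaction
A2: 2 transactions
A3: 1 transaction
A4: 1 transaction

Answer: 1,2,1,1; total 5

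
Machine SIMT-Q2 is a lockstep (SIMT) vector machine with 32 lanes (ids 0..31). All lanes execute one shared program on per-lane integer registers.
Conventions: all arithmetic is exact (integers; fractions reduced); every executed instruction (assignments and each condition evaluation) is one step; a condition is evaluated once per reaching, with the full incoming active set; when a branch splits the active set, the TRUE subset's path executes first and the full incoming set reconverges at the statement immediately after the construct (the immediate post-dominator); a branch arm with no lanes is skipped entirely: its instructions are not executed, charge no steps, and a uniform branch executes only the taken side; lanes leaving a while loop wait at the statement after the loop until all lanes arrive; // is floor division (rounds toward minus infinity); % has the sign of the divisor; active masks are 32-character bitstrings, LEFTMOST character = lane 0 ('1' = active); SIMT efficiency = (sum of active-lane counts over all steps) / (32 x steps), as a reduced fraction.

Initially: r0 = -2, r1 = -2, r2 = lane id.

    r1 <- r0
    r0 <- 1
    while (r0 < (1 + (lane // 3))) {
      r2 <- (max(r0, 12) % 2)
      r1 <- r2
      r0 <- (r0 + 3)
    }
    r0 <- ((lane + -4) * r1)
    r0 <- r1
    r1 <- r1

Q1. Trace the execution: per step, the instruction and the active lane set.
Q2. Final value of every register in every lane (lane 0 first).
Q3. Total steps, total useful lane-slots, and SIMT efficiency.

step 0: r1 <- r0                     11111111111111111111111111111111
step 1: r0 <- 1                      11111111111111111111111111111111
step 2: eval (r0 < (1 + (lane // 3))) 11111111111111111111111111111111
step 3: r2 <- (max(r0, 12) % 2)      00011111111111111111111111111111
step 4: r1 <- r2                     00011111111111111111111111111111
step 5: r0 <- (r0 + 3)               00011111111111111111111111111111
step 6: eval (r0 < (1 + (lane // 3))) 00011111111111111111111111111111
step 7: r2 <- (max(r0, 12) % 2)      00000000000011111111111111111111
step 8: r1 <- r2                     00000000000011111111111111111111
step 9: r0 <- (r0 + 3)               00000000000011111111111111111111
step 10: eval (r0 < (1 + (lane // 3))) 00000000000011111111111111111111
step 11: r2 <- (max(r0, 12) % 2)      00000000000000000000011111111111
step 12: r1 <- r2                     00000000000000000000011111111111
step 13: r0 <- (r0 + 3)               00000000000000000000011111111111
step 14: eval (r0 < (1 + (lane // 3))) 00000000000000000000011111111111
step 15: r2 <- (max(r0, 12) % 2)      00000000000000000000000000000011
step 16: r1 <- r2                     00000000000000000000000000000011
step 17: r0 <- (r0 + 3)               00000000000000000000000000000011
step 18: eval (r0 < (1 + (lane // 3))) 00000000000000000000000000000011
step 19: r0 <- ((lane + -4) * r1)     11111111111111111111111111111111
step 20: r0 <- r1                     11111111111111111111111111111111
step 21: r1 <- r1                     11111111111111111111111111111111

Answer: 22 steps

r0: -2,-2,-2,0,0,0,0,0,0,0,0,0,0,0,0,0,0,0,0,0,0,0,0,0,0,0,0,0,0,0,0,0
r1: -2,-2,-2,0,0,0,0,0,0,0,0,0,0,0,0,0,0,0,0,0,0,0,0,0,0,0,0,0,0,0,0,0
r2: 0,1,2,0,0,0,0,0,0,0,0,0,0,0,0,0,0,0,0,0,0,0,0,0,0,0,0,0,0,0,0,0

steps = 22; useful = 440; efficiency = 440/704 = 5/8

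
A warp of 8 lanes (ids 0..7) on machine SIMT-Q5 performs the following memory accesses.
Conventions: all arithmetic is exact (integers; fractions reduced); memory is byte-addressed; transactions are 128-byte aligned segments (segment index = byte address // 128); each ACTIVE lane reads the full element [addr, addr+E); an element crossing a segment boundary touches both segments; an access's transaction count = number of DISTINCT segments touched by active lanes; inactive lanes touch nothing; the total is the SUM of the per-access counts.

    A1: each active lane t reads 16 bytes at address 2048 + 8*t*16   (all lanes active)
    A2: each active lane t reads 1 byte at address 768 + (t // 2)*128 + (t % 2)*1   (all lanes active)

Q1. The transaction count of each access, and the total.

A1: 8 transactions
A2: 4 transactions

Answer: 8,4; total 12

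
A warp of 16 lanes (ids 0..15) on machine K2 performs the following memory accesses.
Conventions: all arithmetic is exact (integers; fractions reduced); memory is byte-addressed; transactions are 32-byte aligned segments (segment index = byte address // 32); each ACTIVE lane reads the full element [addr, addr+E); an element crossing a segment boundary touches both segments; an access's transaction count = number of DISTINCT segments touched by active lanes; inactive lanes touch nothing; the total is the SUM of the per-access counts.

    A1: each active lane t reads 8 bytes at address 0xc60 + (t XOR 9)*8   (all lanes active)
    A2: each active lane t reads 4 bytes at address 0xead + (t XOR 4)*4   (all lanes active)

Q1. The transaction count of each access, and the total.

A1: 4 transactions
A2: 3 transactions

Answer: 4,3; total 7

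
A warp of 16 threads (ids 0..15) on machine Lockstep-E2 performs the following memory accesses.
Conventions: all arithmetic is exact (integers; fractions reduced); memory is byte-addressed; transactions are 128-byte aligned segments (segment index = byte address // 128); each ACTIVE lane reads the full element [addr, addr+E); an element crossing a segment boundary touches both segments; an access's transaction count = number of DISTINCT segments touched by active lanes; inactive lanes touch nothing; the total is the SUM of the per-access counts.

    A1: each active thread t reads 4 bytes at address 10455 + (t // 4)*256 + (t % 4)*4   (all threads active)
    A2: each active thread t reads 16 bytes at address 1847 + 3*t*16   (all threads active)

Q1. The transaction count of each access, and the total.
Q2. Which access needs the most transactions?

A1: 4 transactions
A2: 7 transactions

Answer: 4,7; total 11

Answer: A2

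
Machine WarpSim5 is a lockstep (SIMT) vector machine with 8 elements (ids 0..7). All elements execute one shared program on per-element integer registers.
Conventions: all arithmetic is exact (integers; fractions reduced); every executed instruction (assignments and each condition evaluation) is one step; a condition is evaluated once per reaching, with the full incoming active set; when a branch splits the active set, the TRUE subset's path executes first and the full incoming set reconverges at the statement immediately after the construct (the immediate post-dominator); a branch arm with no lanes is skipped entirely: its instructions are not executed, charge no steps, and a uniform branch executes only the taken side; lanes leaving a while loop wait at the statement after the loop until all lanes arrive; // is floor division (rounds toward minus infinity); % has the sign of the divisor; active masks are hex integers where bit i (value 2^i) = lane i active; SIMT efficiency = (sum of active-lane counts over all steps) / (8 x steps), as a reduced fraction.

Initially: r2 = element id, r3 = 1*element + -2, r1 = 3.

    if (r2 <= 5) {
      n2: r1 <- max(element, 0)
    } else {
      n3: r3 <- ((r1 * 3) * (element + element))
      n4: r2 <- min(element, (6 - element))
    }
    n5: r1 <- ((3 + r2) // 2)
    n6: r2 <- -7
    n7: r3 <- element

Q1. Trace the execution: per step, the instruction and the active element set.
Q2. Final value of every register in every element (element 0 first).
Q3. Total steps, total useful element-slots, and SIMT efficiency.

step 0: eval (r2 <= 5)               0xff
step 1: r1 <- max(element, 0)        0x3f
step 2: r3 <- ((r1 * 3) * (element + element)) 0xc0
step 3: r2 <- min(element, (6 - element)) 0xc0
step 4: r1 <- ((3 + r2) // 2)        0xff
step 5: r2 <- -7                     0xff
step 6: r3 <- element                0xff

Answer: 7 steps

r2: -7,-7,-7,-7,-7,-7,-7,-7
r3: 0,1,2,3,4,5,6,7
r1: 1,2,2,3,3,4,1,1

steps = 7; useful = 42; efficiency = 42/56 = 3/4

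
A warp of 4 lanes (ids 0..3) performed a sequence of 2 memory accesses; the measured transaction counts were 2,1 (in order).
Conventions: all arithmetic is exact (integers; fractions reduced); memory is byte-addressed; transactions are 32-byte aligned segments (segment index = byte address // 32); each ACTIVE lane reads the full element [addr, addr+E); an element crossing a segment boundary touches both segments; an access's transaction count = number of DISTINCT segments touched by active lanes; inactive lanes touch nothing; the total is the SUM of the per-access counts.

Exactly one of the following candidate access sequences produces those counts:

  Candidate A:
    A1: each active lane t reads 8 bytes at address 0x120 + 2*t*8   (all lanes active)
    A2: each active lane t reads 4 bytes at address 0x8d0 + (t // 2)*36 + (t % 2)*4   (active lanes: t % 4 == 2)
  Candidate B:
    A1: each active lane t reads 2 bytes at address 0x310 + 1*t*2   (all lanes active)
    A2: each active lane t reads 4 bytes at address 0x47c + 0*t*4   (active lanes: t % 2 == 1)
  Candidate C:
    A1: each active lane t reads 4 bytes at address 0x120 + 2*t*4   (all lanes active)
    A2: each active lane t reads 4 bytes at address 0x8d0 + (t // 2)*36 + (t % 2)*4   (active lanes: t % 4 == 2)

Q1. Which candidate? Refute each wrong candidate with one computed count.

B: A1 gives 1 transaction, not 2
C: A1 gives 1 transaction, not 2
A: all counts match (2,1)

Answer: A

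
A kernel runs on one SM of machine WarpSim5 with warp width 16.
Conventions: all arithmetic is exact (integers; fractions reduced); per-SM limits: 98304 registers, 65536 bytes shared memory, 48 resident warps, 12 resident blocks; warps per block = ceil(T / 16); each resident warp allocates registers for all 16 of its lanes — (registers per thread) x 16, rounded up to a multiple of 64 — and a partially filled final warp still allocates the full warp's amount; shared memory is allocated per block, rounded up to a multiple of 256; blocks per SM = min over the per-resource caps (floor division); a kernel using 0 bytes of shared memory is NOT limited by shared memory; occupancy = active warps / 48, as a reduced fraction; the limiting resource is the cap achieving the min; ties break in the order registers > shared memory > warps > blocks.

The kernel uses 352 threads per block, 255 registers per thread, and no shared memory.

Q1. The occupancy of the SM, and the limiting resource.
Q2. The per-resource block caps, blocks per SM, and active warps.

Answer: occupancy 11/24, limited by registers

registers: 1 block
shared memory: no limit (kernel uses none)
warps: 2 blocks
blocks: 12 blocks

Answer: 1 block, 22 active warps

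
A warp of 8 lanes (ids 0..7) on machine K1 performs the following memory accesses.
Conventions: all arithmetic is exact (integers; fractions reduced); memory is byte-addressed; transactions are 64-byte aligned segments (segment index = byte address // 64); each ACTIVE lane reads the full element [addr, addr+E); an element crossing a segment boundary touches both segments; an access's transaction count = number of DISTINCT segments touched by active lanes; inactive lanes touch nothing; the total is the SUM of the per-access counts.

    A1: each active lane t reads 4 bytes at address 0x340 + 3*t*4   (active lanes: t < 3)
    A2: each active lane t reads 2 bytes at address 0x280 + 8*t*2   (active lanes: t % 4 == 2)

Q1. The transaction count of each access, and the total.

A1: 1 transaction
A2: 2 transactions

Answer: 1,2; total 3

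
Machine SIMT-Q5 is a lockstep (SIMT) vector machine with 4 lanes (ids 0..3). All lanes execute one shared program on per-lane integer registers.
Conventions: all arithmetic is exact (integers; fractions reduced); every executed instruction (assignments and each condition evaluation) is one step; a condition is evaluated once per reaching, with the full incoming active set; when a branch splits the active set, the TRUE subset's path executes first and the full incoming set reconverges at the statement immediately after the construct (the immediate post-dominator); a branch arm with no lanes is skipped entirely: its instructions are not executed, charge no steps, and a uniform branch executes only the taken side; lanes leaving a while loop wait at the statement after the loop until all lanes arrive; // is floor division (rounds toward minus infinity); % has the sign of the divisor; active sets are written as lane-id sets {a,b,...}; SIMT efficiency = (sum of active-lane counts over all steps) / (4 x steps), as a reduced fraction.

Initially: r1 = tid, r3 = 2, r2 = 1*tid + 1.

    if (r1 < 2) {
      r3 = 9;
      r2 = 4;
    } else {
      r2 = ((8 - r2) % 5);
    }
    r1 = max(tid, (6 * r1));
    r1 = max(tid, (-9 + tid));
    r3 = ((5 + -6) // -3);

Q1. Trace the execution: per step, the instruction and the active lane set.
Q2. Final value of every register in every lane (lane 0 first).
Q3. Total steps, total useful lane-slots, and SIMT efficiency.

step 0: eval (r1 < 2)                {0,1,2,3}
step 1: r3 <- 9                      {0,1}
step 2: r2 <- 4                      {0,1}
step 3: r2 <- ((8 - r2) % 5)         {2,3}
step 4: r1 <- max(tid, (6 * r1))     {0,1,2,3}
step 5: r1 <- max(tid, (-9 + tid))   {0,1,2,3}
step 6: r3 <- ((5 + -6) // -3)       {0,1,2,3}

Answer: 7 steps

r1: 0,1,2,3
r3: 0,0,0,0
r2: 4,4,0,4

steps = 7; useful = 22; efficiency = 22/28 = 11/14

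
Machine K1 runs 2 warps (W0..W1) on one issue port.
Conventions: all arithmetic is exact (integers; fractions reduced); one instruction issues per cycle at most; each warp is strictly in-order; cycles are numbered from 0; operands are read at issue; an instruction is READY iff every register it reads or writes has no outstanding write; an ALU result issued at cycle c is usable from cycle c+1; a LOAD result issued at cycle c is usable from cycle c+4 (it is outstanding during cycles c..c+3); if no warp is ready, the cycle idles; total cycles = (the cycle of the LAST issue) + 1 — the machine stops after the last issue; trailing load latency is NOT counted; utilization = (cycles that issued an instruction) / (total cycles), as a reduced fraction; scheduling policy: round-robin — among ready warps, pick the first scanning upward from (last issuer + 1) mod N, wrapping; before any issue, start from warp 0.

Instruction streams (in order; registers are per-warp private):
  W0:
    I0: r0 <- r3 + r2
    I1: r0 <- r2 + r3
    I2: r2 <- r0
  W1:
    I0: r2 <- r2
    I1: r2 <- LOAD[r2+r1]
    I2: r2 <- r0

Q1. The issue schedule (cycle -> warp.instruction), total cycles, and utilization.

cycle 0: W0.I0
cycle 1: W1.I0
cycle 2: W0.I1
cycle 3: W1.I1
cycle 4: W0.I2
cycle 5: idle
cycle 6: idle
cycle 7: W1.I2

Answer: 8 cycles, utilization 3/4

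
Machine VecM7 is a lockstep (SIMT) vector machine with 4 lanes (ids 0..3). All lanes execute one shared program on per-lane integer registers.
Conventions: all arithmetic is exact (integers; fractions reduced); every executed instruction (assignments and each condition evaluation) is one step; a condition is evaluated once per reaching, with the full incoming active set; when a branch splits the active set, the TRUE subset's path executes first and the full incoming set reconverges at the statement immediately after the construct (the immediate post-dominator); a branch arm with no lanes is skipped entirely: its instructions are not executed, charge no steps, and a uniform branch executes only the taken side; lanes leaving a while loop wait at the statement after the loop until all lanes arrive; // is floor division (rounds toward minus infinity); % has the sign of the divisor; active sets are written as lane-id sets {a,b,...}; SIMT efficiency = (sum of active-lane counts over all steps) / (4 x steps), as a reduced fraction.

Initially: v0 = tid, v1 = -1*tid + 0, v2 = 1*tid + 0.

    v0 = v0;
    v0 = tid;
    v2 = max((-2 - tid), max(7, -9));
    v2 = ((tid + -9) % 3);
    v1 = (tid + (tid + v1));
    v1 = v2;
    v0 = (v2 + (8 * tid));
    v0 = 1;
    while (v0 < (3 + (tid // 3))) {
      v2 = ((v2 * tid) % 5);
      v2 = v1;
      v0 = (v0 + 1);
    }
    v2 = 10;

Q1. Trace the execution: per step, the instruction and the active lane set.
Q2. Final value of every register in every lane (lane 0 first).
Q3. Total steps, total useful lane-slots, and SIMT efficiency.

step 0: v0 <- v0                     {0,1,2,3}
step 1: v0 <- tid                    {0,1,2,3}
step 2: v2 <- max((-2 - tid), max(7, -9)) {0,1,2,3}
step 3: v2 <- ((tid + -9) % 3)       {0,1,2,3}
step 4: v1 <- (tid + (tid + v1))     {0,1,2,3}
step 5: v1 <- v2                     {0,1,2,3}
step 6: v0 <- (v2 + (8 * tid))       {0,1,2,3}
step 7: v0 <- 1                      {0,1,2,3}
step 8: eval (v0 < (3 + (tid // 3))) {0,1,2,3}
step 9: v2 <- ((v2 * tid) % 5)       {0,1,2,3}
step 10: v2 <- v1                     {0,1,2,3}
step 11: v0 <- (v0 + 1)               {0,1,2,3}
step 12: eval (v0 < (3 + (tid // 3))) {0,1,2,3}
step 13: v2 <- ((v2 * tid) % 5)       {0,1,2,3}
step 14: v2 <- v1                     {0,1,2,3}
step 15: v0 <- (v0 + 1)               {0,1,2,3}
step 16: eval (v0 < (3 + (tid // 3))) {0,1,2,3}
step 17: v2 <- ((v2 * tid) % 5)       {3}
step 18: v2 <- v1                     {3}
step 19: v0 <- (v0 + 1)               {3}
step 20: eval (v0 < (3 + (tid // 3))) {3}
step 21: v2 <- 10                     {0,1,2,3}

Answer: 22 steps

v0: 3,3,3,4
v1: 0,1,2,0
v2: 10,10,10,10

steps = 22; useful = 76; efficiency = 76/88 = 19/22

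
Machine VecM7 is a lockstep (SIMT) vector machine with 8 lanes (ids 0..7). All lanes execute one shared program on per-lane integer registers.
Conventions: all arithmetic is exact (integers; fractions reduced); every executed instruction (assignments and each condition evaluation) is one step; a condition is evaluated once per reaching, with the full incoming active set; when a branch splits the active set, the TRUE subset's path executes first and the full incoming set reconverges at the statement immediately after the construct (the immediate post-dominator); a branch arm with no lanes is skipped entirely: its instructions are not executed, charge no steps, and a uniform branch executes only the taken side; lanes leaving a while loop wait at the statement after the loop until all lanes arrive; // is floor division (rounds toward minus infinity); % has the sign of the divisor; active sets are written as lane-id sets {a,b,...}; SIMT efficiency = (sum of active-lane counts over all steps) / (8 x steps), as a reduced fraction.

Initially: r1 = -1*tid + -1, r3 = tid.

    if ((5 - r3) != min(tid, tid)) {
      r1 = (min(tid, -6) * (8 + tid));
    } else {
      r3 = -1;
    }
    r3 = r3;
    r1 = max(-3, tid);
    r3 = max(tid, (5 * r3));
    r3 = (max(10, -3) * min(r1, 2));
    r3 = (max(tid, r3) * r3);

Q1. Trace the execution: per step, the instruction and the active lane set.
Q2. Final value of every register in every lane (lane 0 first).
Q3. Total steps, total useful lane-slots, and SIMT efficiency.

step 0: eval ((5 - r3) != min(tid, tid)) {0,1,2,3,4,5,6,7}
step 1: r1 <- (min(tid, -6) * (8 + tid)) {0,1,2,3,4,5,6,7}
step 2: r3 <- r3                     {0,1,2,3,4,5,6,7}
step 3: r1 <- max(-3, tid)           {0,1,2,3,4,5,6,7}
step 4: r3 <- max(tid, (5 * r3))     {0,1,2,3,4,5,6,7}
step 5: r3 <- (max(10, -3) * min(r1, 2)) {0,1,2,3,4,5,6,7}
step 6: r3 <- (max(tid, r3) * r3)    {0,1,2,3,4,5,6,7}

Answer: 7 steps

r1: 0,1,2,3,4,5,6,7
r3: 0,100,400,400,400,400,400,400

steps = 7; useful = 56; efficiency = 56/56 = 1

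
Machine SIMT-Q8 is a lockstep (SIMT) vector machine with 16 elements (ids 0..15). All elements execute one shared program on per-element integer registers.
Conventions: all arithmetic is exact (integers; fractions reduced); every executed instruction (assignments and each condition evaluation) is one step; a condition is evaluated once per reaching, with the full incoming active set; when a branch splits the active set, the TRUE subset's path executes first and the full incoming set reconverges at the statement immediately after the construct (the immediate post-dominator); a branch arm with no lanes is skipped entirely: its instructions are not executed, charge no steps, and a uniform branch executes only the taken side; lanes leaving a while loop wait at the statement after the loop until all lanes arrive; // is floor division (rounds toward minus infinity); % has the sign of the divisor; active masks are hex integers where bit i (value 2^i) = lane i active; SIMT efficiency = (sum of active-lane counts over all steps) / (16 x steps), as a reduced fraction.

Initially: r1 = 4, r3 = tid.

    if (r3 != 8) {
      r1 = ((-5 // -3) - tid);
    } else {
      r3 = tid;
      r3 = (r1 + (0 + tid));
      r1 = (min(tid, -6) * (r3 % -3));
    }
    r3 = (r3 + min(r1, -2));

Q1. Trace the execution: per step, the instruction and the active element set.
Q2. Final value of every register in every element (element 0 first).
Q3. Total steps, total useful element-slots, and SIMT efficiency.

step 0: eval (r3 != 8)               0xffff
step 1: r1 <- ((-5 // -3) - tid)     0xfeff
step 2: r3 <- tid                    0x0100
step 3: r3 <- (r1 + (0 + tid))       0x0100
step 4: r1 <- (min(tid, -6) * (r3 % -3)) 0x0100
step 5: r3 <- (r3 + min(r1, -2))     0xffff

Answer: 6 steps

r1: 1,0,-1,-2,-3,-4,-5,-6,0,-8,-9,-10,-11,-12,-13,-14
r3: -2,-1,0,1,1,1,1,1,10,1,1,1,1,1,1,1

steps = 6; useful = 50; efficiency = 50/96 = 25/48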